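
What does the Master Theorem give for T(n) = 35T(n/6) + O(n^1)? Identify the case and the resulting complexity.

Master Theorem for T(n) = 35T(n/6) + O(n^1):

a = 35, b = 6, c = 1
log_b(a) = log_6(35) = 1.9843

Case 1: c = 1 < log_6(35) = 1.9843
T(n) = O(n^(log_6 35))

For T(n) = 35T(n/6) + O(n^1): log_6(35) = 1.9843. This is Case 1 of the Master Theorem (c < log_b(a), work dominated by leaves), giving O(n^(log_6 35)).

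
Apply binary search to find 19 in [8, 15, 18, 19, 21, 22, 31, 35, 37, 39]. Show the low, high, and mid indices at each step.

Binary search for 19 in [8, 15, 18, 19, 21, 22, 31, 35, 37, 39]:

lo=0, hi=9, mid=4, arr[mid]=21 -> 21 > 19, search left half
lo=0, hi=3, mid=1, arr[mid]=15 -> 15 < 19, search right half
lo=2, hi=3, mid=2, arr[mid]=18 -> 18 < 19, search right half
lo=3, hi=3, mid=3, arr[mid]=19 -> Found target at index 3!

Binary search finds 19 at index 3 after 4 comparisons. The search repeatedly halves the search space by comparing with the middle element.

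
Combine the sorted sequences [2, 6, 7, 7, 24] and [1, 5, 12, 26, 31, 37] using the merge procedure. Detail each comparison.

Merging process:

Compare 2 vs 1: take 1 from right. Merged: [1]
Compare 2 vs 5: take 2 from left. Merged: [1, 2]
Compare 6 vs 5: take 5 from right. Merged: [1, 2, 5]
Compare 6 vs 12: take 6 from left. Merged: [1, 2, 5, 6]
Compare 7 vs 12: take 7 from left. Merged: [1, 2, 5, 6, 7]
Compare 7 vs 12: take 7 from left. Merged: [1, 2, 5, 6, 7, 7]
Compare 24 vs 12: take 12 from right. Merged: [1, 2, 5, 6, 7, 7, 12]
Compare 24 vs 26: take 24 from left. Merged: [1, 2, 5, 6, 7, 7, 12, 24]
Append remaining from right: [26, 31, 37]. Merged: [1, 2, 5, 6, 7, 7, 12, 24, 26, 31, 37]

Final merged array: [1, 2, 5, 6, 7, 7, 12, 24, 26, 31, 37]
Total comparisons: 8

The merged array is [1, 2, 5, 6, 7, 7, 12, 24, 26, 31, 37], requiring 8 comparisons. The merge step runs in O(n) time where n is the total number of elements.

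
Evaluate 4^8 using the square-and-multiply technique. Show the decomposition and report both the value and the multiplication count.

Computing 4^8 by squaring (build up from 4^1; each line after the first costs one multiplication):

4^1 = 4
4^2 = (4^1)^2 = 4^2 = 16
4^4 = (4^2)^2 = 16^2 = 256
4^8 = (4^4)^2 = 256^2 = 65536

Result: 65536
Multiplications needed: 3 (3 lines after 4^1)

4^8 = 65536. Using exponentiation by squaring, this requires 3 multiplications. The key idea: if the exponent is even, square the half-power; if odd, multiply by the base once.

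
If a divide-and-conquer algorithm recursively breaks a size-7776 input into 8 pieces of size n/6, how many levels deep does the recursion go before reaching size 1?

For divide and conquer with division factor 6:

Problem sizes at each level:
Level 0: 7776
Level 1: 1296
Level 2: 216
Level 3: 36
Level 4: 6
Level 5: 1

The root is level 0 and the size-1 base case is level 5 (the tree spans levels 0 through 5, i.e. 6 levels counting the root), so the depth is the number of divisions: log_6(7776) = 5

The recursion tree depth is log_6(7776) = 5. At each level, the problem size is divided by 6, so it takes 5 divisions to reduce to a base case of size 1. The algorithm makes 8 recursive calls at each level.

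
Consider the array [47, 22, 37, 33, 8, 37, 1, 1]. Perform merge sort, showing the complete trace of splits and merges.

Merge sort trace:

Split: [47, 22, 37, 33, 8, 37, 1, 1] -> [47, 22, 37, 33] and [8, 37, 1, 1]
  Split: [47, 22, 37, 33] -> [47, 22] and [37, 33]
    Split: [47, 22] -> [47] and [22]
    Merge: [47] + [22] -> [22, 47]
    Split: [37, 33] -> [37] and [33]
    Merge: [37] + [33] -> [33, 37]
  Merge: [22, 47] + [33, 37] -> [22, 33, 37, 47]
  Split: [8, 37, 1, 1] -> [8, 37] and [1, 1]
    Split: [8, 37] -> [8] and [37]
    Merge: [8] + [37] -> [8, 37]
    Split: [1, 1] -> [1] and [1]
    Merge: [1] + [1] -> [1, 1]
  Merge: [8, 37] + [1, 1] -> [1, 1, 8, 37]
Merge: [22, 33, 37, 47] + [1, 1, 8, 37] -> [1, 1, 8, 22, 33, 37, 37, 47]

Final sorted array: [1, 1, 8, 22, 33, 37, 37, 47]

The merge sort proceeds by recursively splitting the array and merging sorted halves.
After all merges, the sorted array is [1, 1, 8, 22, 33, 37, 37, 47].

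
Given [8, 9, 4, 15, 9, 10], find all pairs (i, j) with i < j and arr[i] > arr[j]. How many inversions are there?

Finding inversions in [8, 9, 4, 15, 9, 10]:

(0, 2): arr[0]=8 > arr[2]=4
(1, 2): arr[1]=9 > arr[2]=4
(3, 4): arr[3]=15 > arr[4]=9
(3, 5): arr[3]=15 > arr[5]=10

Total inversions: 4

The array has 4 inversion(s): (0,2), (1,2), (3,4), (3,5). Each pair (i,j) satisfies i < j and arr[i] > arr[j].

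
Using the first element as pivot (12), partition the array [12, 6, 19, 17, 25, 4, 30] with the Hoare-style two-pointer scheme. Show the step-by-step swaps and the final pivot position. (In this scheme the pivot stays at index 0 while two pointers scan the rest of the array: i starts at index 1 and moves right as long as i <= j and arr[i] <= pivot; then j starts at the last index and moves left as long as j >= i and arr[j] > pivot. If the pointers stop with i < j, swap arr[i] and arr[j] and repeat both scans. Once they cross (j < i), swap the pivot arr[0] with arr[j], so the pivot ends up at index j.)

Hoare-style two-pointer partition with pivot = 12:

Initial array: [12, 6, 19, 17, 25, 4, 30]

Pointers start at i = 1, j = 6.
i stops at index 2 (arr[2]=19 > 12), j stops at index 5 (arr[5]=4 <= 12): swap arr[2] and arr[5], array becomes [12, 6, 4, 17, 25, 19, 30]
i ends at 3, j ends at 2: the pointers have crossed (j < i), so scanning stops.

Swap pivot arr[0] with arr[2] to place pivot at position 2: [4, 6, 12, 17, 25, 19, 30]
Pivot position: 2

After partitioning with pivot 12, the array becomes [4, 6, 12, 17, 25, 19, 30]. The pivot is placed at index 2. All elements to the left of the pivot are <= 12, and all elements to the right are > 12.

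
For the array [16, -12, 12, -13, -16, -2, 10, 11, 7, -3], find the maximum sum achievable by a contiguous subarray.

Using Kadane's algorithm on [16, -12, 12, -13, -16, -2, 10, 11, 7, -3]:

Scanning through the array:
Position 1 (value -12): max_ending_here = 4, max_so_far = 16
Position 2 (value 12): max_ending_here = 16, max_so_far = 16
Position 3 (value -13): max_ending_here = 3, max_so_far = 16
Position 4 (value -16): max_ending_here = -13, max_so_far = 16
Position 5 (value -2): max_ending_here = -2, max_so_far = 16
Position 6 (value 10): max_ending_here = 10, max_so_far = 16
Position 7 (value 11): max_ending_here = 21, max_so_far = 21
Position 8 (value 7): max_ending_here = 28, max_so_far = 28
Position 9 (value -3): max_ending_here = 25, max_so_far = 28

Maximum subarray: [10, 11, 7]
Maximum sum: 28

The maximum subarray is [10, 11, 7] with sum 28. This subarray runs from index 6 to index 8.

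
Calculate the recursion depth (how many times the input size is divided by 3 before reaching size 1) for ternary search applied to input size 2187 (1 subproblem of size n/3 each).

For divide and conquer with division factor 3:

Problem sizes at each level:
Level 0: 2187
Level 1: 729
Level 2: 243
Level 3: 81
Level 4: 27
Level 5: 9
Level 6: 3
Level 7: 1

The root is level 0 and the size-1 base case is level 7 (the tree spans levels 0 through 7, i.e. 8 levels counting the root), so the depth is the number of divisions: log_3(2187) = 7

The recursion tree depth is log_3(2187) = 7. At each level, the problem size is divided by 3, so it takes 7 divisions to reduce to a base case of size 1. The algorithm makes 1 recursive call at each level.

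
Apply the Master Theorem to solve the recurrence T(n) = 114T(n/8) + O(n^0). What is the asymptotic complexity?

Master Theorem for T(n) = 114T(n/8) + O(n^0):

a = 114, b = 8, c = 0
log_b(a) = log_8(114) = 2.2776

Case 1: c = 0 < log_8(114) = 2.2776
T(n) = O(n^(log_8 114))

For T(n) = 114T(n/8) + O(n^0): log_8(114) = 2.2776. This is Case 1 of the Master Theorem (c < log_b(a), work dominated by leaves), giving O(n^(log_8 114)).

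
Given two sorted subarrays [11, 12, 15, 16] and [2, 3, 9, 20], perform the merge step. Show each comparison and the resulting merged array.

Merging process:

Compare 11 vs 2: take 2 from right. Merged: [2]
Compare 11 vs 3: take 3 from right. Merged: [2, 3]
Compare 11 vs 9: take 9 from right. Merged: [2, 3, 9]
Compare 11 vs 20: take 11 from left. Merged: [2, 3, 9, 11]
Compare 12 vs 20: take 12 from left. Merged: [2, 3, 9, 11, 12]
Compare 15 vs 20: take 15 from left. Merged: [2, 3, 9, 11, 12, 15]
Compare 16 vs 20: take 16 from left. Merged: [2, 3, 9, 11, 12, 15, 16]
Append remaining from right: [20]. Merged: [2, 3, 9, 11, 12, 15, 16, 20]

Final merged array: [2, 3, 9, 11, 12, 15, 16, 20]
Total comparisons: 7

The merged array is [2, 3, 9, 11, 12, 15, 16, 20], requiring 7 comparisons. The merge step runs in O(n) time where n is the total number of elements.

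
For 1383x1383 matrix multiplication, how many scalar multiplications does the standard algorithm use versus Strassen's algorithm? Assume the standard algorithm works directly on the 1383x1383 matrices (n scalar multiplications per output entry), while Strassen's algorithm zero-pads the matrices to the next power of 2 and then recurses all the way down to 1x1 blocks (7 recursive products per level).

Matrix multiplication for 1383x1383 matrices:

Strassen's algorithm requires power-of-2 dimensions. Pad 1383x1383 to 2048x2048 (next power of 2).

Standard algorithm: 1383^3 = 2645248887 multiplications
Strassen's algorithm: 7^(log2(2048)) = 7^11 = 1977326743 multiplications
Savings: 2645248887 - 1977326743 = 667922144 multiplications

Standard: 2645248887 multiplications (1383^3). Strassen: 1977326743 multiplications (7^11, after padding to 2048x2048). Strassen reduces 8 recursive multiplications to 7 at each level.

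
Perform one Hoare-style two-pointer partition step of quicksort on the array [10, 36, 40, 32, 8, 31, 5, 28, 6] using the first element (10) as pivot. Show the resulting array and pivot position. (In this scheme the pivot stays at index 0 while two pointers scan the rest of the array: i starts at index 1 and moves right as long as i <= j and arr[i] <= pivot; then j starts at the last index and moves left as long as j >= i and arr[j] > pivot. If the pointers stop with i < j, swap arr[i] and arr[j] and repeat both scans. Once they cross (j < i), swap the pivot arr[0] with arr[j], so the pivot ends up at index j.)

Hoare-style two-pointer partition with pivot = 10:

Initial array: [10, 36, 40, 32, 8, 31, 5, 28, 6]

Pointers start at i = 1, j = 8.
i stops at index 1 (arr[1]=36 > 10), j stops at index 8 (arr[8]=6 <= 10): swap arr[1] and arr[8], array becomes [10, 6, 40, 32, 8, 31, 5, 28, 36]
i stops at index 2 (arr[2]=40 > 10), j stops at index 6 (arr[6]=5 <= 10): swap arr[2] and arr[6], array becomes [10, 6, 5, 32, 8, 31, 40, 28, 36]
i stops at index 3 (arr[3]=32 > 10), j stops at index 4 (arr[4]=8 <= 10): swap arr[3] and arr[4], array becomes [10, 6, 5, 8, 32, 31, 40, 28, 36]
i ends at 4, j ends at 3: the pointers have crossed (j < i), so scanning stops.

Swap pivot arr[0] with arr[3] to place pivot at position 3: [8, 6, 5, 10, 32, 31, 40, 28, 36]
Pivot position: 3

After partitioning with pivot 10, the array becomes [8, 6, 5, 10, 32, 31, 40, 28, 36]. The pivot is placed at index 3. All elements to the left of the pivot are <= 10, and all elements to the right are > 10.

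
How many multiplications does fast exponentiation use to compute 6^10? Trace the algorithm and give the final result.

Computing 6^10 by squaring (build up from 6^1; each line after the first costs one multiplication):

6^1 = 6
6^2 = (6^1)^2 = 6^2 = 36
6^4 = (6^2)^2 = 36^2 = 1296
6^5 = 6 * 6^4 = 6 * 1296 = 7776
6^10 = (6^5)^2 = 7776^2 = 60466176

Result: 60466176
Multiplications needed: 4 (4 lines after 6^1)

6^10 = 60466176. Using exponentiation by squaring, this requires 4 multiplications. The key idea: if the exponent is even, square the half-power; if odd, multiply by the base once.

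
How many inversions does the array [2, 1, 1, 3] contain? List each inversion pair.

Finding inversions in [2, 1, 1, 3]:

(0, 1): arr[0]=2 > arr[1]=1
(0, 2): arr[0]=2 > arr[2]=1

Total inversions: 2

The array has 2 inversion(s): (0,1), (0,2). Each pair (i,j) satisfies i < j and arr[i] > arr[j].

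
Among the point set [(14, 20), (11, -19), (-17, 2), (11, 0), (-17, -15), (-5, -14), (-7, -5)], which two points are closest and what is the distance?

Computing all pairwise distances among 7 points:

d((14, 20), (11, -19)) = 39.1152
d((14, 20), (-17, 2)) = 35.8469
d((14, 20), (11, 0)) = 20.2237
d((14, 20), (-17, -15)) = 46.7547
d((14, 20), (-5, -14)) = 38.9487
d((14, 20), (-7, -5)) = 32.6497
d((11, -19), (-17, 2)) = 35.0
d((11, -19), (11, 0)) = 19.0
d((11, -19), (-17, -15)) = 28.2843
d((11, -19), (-5, -14)) = 16.7631
d((11, -19), (-7, -5)) = 22.8035
d((-17, 2), (11, 0)) = 28.0713
d((-17, 2), (-17, -15)) = 17.0
d((-17, 2), (-5, -14)) = 20.0
d((-17, 2), (-7, -5)) = 12.2066
d((11, 0), (-17, -15)) = 31.7648
d((11, 0), (-5, -14)) = 21.2603
d((11, 0), (-7, -5)) = 18.6815
d((-17, -15), (-5, -14)) = 12.0416
d((-17, -15), (-7, -5)) = 14.1421
d((-5, -14), (-7, -5)) = 9.2195 <-- minimum

Closest pair: (-5, -14) and (-7, -5) with distance 9.2195

The closest pair is (-5, -14) and (-7, -5) with Euclidean distance 9.2195. For 7 points, brute-force pairwise comparison is shown above. For large n, the divide-and-conquer algorithm (sort by x, recurse on halves, check the dividing strip) achieves O(n log n).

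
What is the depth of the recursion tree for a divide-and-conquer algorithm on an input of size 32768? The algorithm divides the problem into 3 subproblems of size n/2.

For divide and conquer with division factor 2:

Problem sizes at each level:
Level 0: 32768
Level 1: 16384
Level 2: 8192
Level 3: 4096
Level 4: 2048
Level 5: 1024
Level 6: 512
Level 7: 256
Level 8: 128
Level 9: 64
Level 10: 32
Level 11: 16
Level 12: 8
Level 13: 4
Level 14: 2
Level 15: 1

The root is level 0 and the size-1 base case is level 15 (the tree spans levels 0 through 15, i.e. 16 levels counting the root), so the depth is the number of divisions: log_2(32768) = 15

The recursion tree depth is log_2(32768) = 15. At each level, the problem size is divided by 2, so it takes 15 divisions to reduce to a base case of size 1. The algorithm makes 3 recursive calls at each level.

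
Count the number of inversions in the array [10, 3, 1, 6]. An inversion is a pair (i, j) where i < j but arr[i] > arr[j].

Finding inversions in [10, 3, 1, 6]:

(0, 1): arr[0]=10 > arr[1]=3
(0, 2): arr[0]=10 > arr[2]=1
(0, 3): arr[0]=10 > arr[3]=6
(1, 2): arr[1]=3 > arr[2]=1

Total inversions: 4

The array has 4 inversion(s): (0,1), (0,2), (0,3), (1,2). Each pair (i,j) satisfies i < j and arr[i] > arr[j].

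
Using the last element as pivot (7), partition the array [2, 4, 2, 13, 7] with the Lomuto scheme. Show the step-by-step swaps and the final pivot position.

Lomuto partition with pivot = 7:

Initial array: [2, 4, 2, 13, 7]

arr[0]=2 <= 7: swap with position 0, array becomes [2, 4, 2, 13, 7]
arr[1]=4 <= 7: swap with position 1, array becomes [2, 4, 2, 13, 7]
arr[2]=2 <= 7: swap with position 2, array becomes [2, 4, 2, 13, 7]
arr[3]=13 > 7: no swap

Place pivot at position 3: [2, 4, 2, 7, 13]
Pivot position: 3

After partitioning with pivot 7, the array becomes [2, 4, 2, 7, 13]. The pivot is placed at index 3. All elements to the left of the pivot are <= 7, and all elements to the right are > 7.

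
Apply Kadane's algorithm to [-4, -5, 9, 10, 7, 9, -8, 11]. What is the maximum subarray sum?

Using Kadane's algorithm on [-4, -5, 9, 10, 7, 9, -8, 11]:

Scanning through the array:
Position 1 (value -5): max_ending_here = -5, max_so_far = -4
Position 2 (value 9): max_ending_here = 9, max_so_far = 9
Position 3 (value 10): max_ending_here = 19, max_so_far = 19
Position 4 (value 7): max_ending_here = 26, max_so_far = 26
Position 5 (value 9): max_ending_here = 35, max_so_far = 35
Position 6 (value -8): max_ending_here = 27, max_so_far = 35
Position 7 (value 11): max_ending_here = 38, max_so_far = 38

Maximum subarray: [9, 10, 7, 9, -8, 11]
Maximum sum: 38

The maximum subarray is [9, 10, 7, 9, -8, 11] with sum 38. This subarray runs from index 2 to index 7.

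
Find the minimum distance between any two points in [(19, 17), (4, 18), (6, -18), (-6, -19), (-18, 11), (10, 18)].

Computing all pairwise distances among 6 points:

d((19, 17), (4, 18)) = 15.0333
d((19, 17), (6, -18)) = 37.3363
d((19, 17), (-6, -19)) = 43.8292
d((19, 17), (-18, 11)) = 37.4833
d((19, 17), (10, 18)) = 9.0554
d((4, 18), (6, -18)) = 36.0555
d((4, 18), (-6, -19)) = 38.3275
d((4, 18), (-18, 11)) = 23.0868
d((4, 18), (10, 18)) = 6.0 <-- minimum
d((6, -18), (-6, -19)) = 12.0416
d((6, -18), (-18, 11)) = 37.6431
d((6, -18), (10, 18)) = 36.2215
d((-6, -19), (-18, 11)) = 32.311
d((-6, -19), (10, 18)) = 40.3113
d((-18, 11), (10, 18)) = 28.8617

Closest pair: (4, 18) and (10, 18) with distance 6.0

The closest pair is (4, 18) and (10, 18) with Euclidean distance 6.0. For 6 points, brute-force pairwise comparison is shown above. For large n, the divide-and-conquer algorithm (sort by x, recurse on halves, check the dividing strip) achieves O(n log n).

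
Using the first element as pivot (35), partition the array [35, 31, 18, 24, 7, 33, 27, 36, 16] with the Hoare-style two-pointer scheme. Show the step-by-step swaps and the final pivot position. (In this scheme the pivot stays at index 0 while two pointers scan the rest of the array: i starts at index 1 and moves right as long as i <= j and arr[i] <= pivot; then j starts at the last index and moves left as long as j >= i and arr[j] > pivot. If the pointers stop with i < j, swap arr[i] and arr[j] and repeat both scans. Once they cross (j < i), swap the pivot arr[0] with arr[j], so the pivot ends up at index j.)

Hoare-style two-pointer partition with pivot = 35:

Initial array: [35, 31, 18, 24, 7, 33, 27, 36, 16]

Pointers start at i = 1, j = 8.
i stops at index 7 (arr[7]=36 > 35), j stops at index 8 (arr[8]=16 <= 35): swap arr[7] and arr[8], array becomes [35, 31, 18, 24, 7, 33, 27, 16, 36]
i ends at 8, j ends at 7: the pointers have crossed (j < i), so scanning stops.

Swap pivot arr[0] with arr[7] to place pivot at position 7: [16, 31, 18, 24, 7, 33, 27, 35, 36]
Pivot position: 7

After partitioning with pivot 35, the array becomes [16, 31, 18, 24, 7, 33, 27, 35, 36]. The pivot is placed at index 7. All elements to the left of the pivot are <= 35, and all elements to the right are > 35.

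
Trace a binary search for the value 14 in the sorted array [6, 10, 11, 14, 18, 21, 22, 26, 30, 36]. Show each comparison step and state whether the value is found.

Binary search for 14 in [6, 10, 11, 14, 18, 21, 22, 26, 30, 36]:

lo=0, hi=9, mid=4, arr[mid]=18 -> 18 > 14, search left half
lo=0, hi=3, mid=1, arr[mid]=10 -> 10 < 14, search right half
lo=2, hi=3, mid=2, arr[mid]=11 -> 11 < 14, search right half
lo=3, hi=3, mid=3, arr[mid]=14 -> Found target at index 3!

Binary search finds 14 at index 3 after 4 comparisons. The search repeatedly halves the search space by comparing with the middle element.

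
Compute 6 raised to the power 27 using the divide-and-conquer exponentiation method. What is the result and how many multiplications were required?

Computing 6^27 by squaring (build up from 6^1; each line after the first costs one multiplication):

6^1 = 6
6^2 = (6^1)^2 = 6^2 = 36
6^3 = 6 * 6^2 = 6 * 36 = 216
6^6 = (6^3)^2 = 216^2 = 46656
6^12 = (6^6)^2 = 46656^2 = 2176782336
6^13 = 6 * 6^12 = 6 * 2176782336 = 13060694016
6^26 = (6^13)^2 = 13060694016^2 = 170581728179578208256
6^27 = 6 * 6^26 = 6 * 170581728179578208256 = 1023490369077469249536

Result: 1023490369077469249536
Multiplications needed: 7 (7 lines after 6^1)

6^27 = 1023490369077469249536. Using exponentiation by squaring, this requires 7 multiplications. The key idea: if the exponent is even, square the half-power; if odd, multiply by the base once.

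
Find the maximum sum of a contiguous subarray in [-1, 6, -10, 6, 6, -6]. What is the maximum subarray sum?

Using Kadane's algorithm on [-1, 6, -10, 6, 6, -6]:

Scanning through the array:
Position 1 (value 6): max_ending_here = 6, max_so_far = 6
Position 2 (value -10): max_ending_here = -4, max_so_far = 6
Position 3 (value 6): max_ending_here = 6, max_so_far = 6
Position 4 (value 6): max_ending_here = 12, max_so_far = 12
Position 5 (value -6): max_ending_here = 6, max_so_far = 12

Maximum subarray: [6, 6]
Maximum sum: 12

The maximum subarray is [6, 6] with sum 12. This subarray runs from index 3 to index 4.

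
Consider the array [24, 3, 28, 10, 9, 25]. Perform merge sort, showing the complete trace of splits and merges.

Merge sort trace:

Split: [24, 3, 28, 10, 9, 25] -> [24, 3, 28] and [10, 9, 25]
  Split: [24, 3, 28] -> [24] and [3, 28]
    Split: [3, 28] -> [3] and [28]
    Merge: [3] + [28] -> [3, 28]
  Merge: [24] + [3, 28] -> [3, 24, 28]
  Split: [10, 9, 25] -> [10] and [9, 25]
    Split: [9, 25] -> [9] and [25]
    Merge: [9] + [25] -> [9, 25]
  Merge: [10] + [9, 25] -> [9, 10, 25]
Merge: [3, 24, 28] + [9, 10, 25] -> [3, 9, 10, 24, 25, 28]

Final sorted array: [3, 9, 10, 24, 25, 28]

The merge sort proceeds by recursively splitting the array and merging sorted halves.
After all merges, the sorted array is [3, 9, 10, 24, 25, 28].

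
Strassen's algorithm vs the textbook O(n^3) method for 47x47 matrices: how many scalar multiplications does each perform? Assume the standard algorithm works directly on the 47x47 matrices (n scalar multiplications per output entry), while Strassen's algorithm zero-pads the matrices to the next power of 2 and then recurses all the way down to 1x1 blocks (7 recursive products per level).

Matrix multiplication for 47x47 matrices:

Strassen's algorithm requires power-of-2 dimensions. Pad 47x47 to 64x64 (next power of 2).

Standard algorithm: 47^3 = 103823 multiplications
Strassen's algorithm: 7^(log2(64)) = 7^6 = 117649 multiplications
Difference: 103823 - 117649 = -13826 (Strassen uses MORE here due to padding overhead — for small or just-over-power-of-2 n, padding can outweigh the per-level savings)

Standard: 103823 multiplications (47^3). Strassen: 117649 multiplications (7^6, after padding to 64x64). Strassen reduces 8 recursive multiplications to 7 at each level.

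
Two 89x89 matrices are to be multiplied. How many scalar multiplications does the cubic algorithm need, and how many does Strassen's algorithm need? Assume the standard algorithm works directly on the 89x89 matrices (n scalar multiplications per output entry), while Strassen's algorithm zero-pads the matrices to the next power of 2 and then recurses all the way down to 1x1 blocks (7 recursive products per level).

Matrix multiplication for 89x89 matrices:

Strassen's algorithm requires power-of-2 dimensions. Pad 89x89 to 128x128 (next power of 2).

Standard algorithm: 89^3 = 704969 multiplications
Strassen's algorithm: 7^(log2(128)) = 7^7 = 823543 multiplications
Difference: 704969 - 823543 = -118574 (Strassen uses MORE here due to padding overhead — for small or just-over-power-of-2 n, padding can outweigh the per-level savings)

Standard: 704969 multiplications (89^3). Strassen: 823543 multiplications (7^7, after padding to 128x128). Strassen reduces 8 recursive multiplications to 7 at each level.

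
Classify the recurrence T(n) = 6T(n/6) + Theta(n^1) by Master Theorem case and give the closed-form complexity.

Master Theorem for T(n) = 6T(n/6) + O(n^1):

a = 6, b = 6, c = 1
log_b(a) = log_6(6) = 1.0000

Case 2: c = 1 = log_6(6) = 1.0000
T(n) = O(n^1 log n) = O(n log n)

For T(n) = 6T(n/6) + O(n^1): log_6(6) = 1.0000. This is Case 2 of the Master Theorem (c = log_b(a), equal work at all levels), giving O(n log n).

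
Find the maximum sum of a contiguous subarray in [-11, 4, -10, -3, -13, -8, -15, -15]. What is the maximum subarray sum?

Using Kadane's algorithm on [-11, 4, -10, -3, -13, -8, -15, -15]:

Scanning through the array:
Position 1 (value 4): max_ending_here = 4, max_so_far = 4
Position 2 (value -10): max_ending_here = -6, max_so_far = 4
Position 3 (value -3): max_ending_here = -3, max_so_far = 4
Position 4 (value -13): max_ending_here = -13, max_so_far = 4
Position 5 (value -8): max_ending_here = -8, max_so_far = 4
Position 6 (value -15): max_ending_here = -15, max_so_far = 4
Position 7 (value -15): max_ending_here = -15, max_so_far = 4

Maximum subarray: [4]
Maximum sum: 4

The maximum subarray is [4] with sum 4. This subarray runs from index 1 to index 1.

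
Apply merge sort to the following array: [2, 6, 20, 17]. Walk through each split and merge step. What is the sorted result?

Merge sort trace:

Split: [2, 6, 20, 17] -> [2, 6] and [20, 17]
  Split: [2, 6] -> [2] and [6]
  Merge: [2] + [6] -> [2, 6]
  Split: [20, 17] -> [20] and [17]
  Merge: [20] + [17] -> [17, 20]
Merge: [2, 6] + [17, 20] -> [2, 6, 17, 20]

Final sorted array: [2, 6, 17, 20]

The merge sort proceeds by recursively splitting the array and merging sorted halves.
After all merges, the sorted array is [2, 6, 17, 20].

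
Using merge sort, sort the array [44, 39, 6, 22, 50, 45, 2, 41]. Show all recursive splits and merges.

Merge sort trace:

Split: [44, 39, 6, 22, 50, 45, 2, 41] -> [44, 39, 6, 22] and [50, 45, 2, 41]
  Split: [44, 39, 6, 22] -> [44, 39] and [6, 22]
    Split: [44, 39] -> [44] and [39]
    Merge: [44] + [39] -> [39, 44]
    Split: [6, 22] -> [6] and [22]
    Merge: [6] + [22] -> [6, 22]
  Merge: [39, 44] + [6, 22] -> [6, 22, 39, 44]
  Split: [50, 45, 2, 41] -> [50, 45] and [2, 41]
    Split: [50, 45] -> [50] and [45]
    Merge: [50] + [45] -> [45, 50]
    Split: [2, 41] -> [2] and [41]
    Merge: [2] + [41] -> [2, 41]
  Merge: [45, 50] + [2, 41] -> [2, 41, 45, 50]
Merge: [6, 22, 39, 44] + [2, 41, 45, 50] -> [2, 6, 22, 39, 41, 44, 45, 50]

Final sorted array: [2, 6, 22, 39, 41, 44, 45, 50]

The merge sort proceeds by recursively splitting the array and merging sorted halves.
After all merges, the sorted array is [2, 6, 22, 39, 41, 44, 45, 50].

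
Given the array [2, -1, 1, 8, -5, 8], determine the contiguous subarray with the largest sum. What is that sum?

Using Kadane's algorithm on [2, -1, 1, 8, -5, 8]:

Scanning through the array:
Position 1 (value -1): max_ending_here = 1, max_so_far = 2
Position 2 (value 1): max_ending_here = 2, max_so_far = 2
Position 3 (value 8): max_ending_here = 10, max_so_far = 10
Position 4 (value -5): max_ending_here = 5, max_so_far = 10
Position 5 (value 8): max_ending_here = 13, max_so_far = 13

Maximum subarray: [2, -1, 1, 8, -5, 8]
Maximum sum: 13

The maximum subarray is [2, -1, 1, 8, -5, 8] with sum 13. This subarray runs from index 0 to index 5.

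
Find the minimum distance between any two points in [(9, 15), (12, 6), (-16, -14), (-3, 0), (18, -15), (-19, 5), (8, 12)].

Computing all pairwise distances among 7 points:

d((9, 15), (12, 6)) = 9.4868
d((9, 15), (-16, -14)) = 38.2884
d((9, 15), (-3, 0)) = 19.2094
d((9, 15), (18, -15)) = 31.3209
d((9, 15), (-19, 5)) = 29.7321
d((9, 15), (8, 12)) = 3.1623 <-- minimum
d((12, 6), (-16, -14)) = 34.4093
d((12, 6), (-3, 0)) = 16.1555
d((12, 6), (18, -15)) = 21.8403
d((12, 6), (-19, 5)) = 31.0161
d((12, 6), (8, 12)) = 7.2111
d((-16, -14), (-3, 0)) = 19.105
d((-16, -14), (18, -15)) = 34.0147
d((-16, -14), (-19, 5)) = 19.2354
d((-16, -14), (8, 12)) = 35.3836
d((-3, 0), (18, -15)) = 25.807
d((-3, 0), (-19, 5)) = 16.7631
d((-3, 0), (8, 12)) = 16.2788
d((18, -15), (-19, 5)) = 42.0595
d((18, -15), (8, 12)) = 28.7924
d((-19, 5), (8, 12)) = 27.8927

Closest pair: (9, 15) and (8, 12) with distance 3.1623

The closest pair is (9, 15) and (8, 12) with Euclidean distance 3.1623. For 7 points, brute-force pairwise comparison is shown above. For large n, the divide-and-conquer algorithm (sort by x, recurse on halves, check the dividing strip) achieves O(n log n).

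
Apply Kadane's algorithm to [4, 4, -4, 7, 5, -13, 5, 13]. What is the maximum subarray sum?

Using Kadane's algorithm on [4, 4, -4, 7, 5, -13, 5, 13]:

Scanning through the array:
Position 1 (value 4): max_ending_here = 8, max_so_far = 8
Position 2 (value -4): max_ending_here = 4, max_so_far = 8
Position 3 (value 7): max_ending_here = 11, max_so_far = 11
Position 4 (value 5): max_ending_here = 16, max_so_far = 16
Position 5 (value -13): max_ending_here = 3, max_so_far = 16
Position 6 (value 5): max_ending_here = 8, max_so_far = 16
Position 7 (value 13): max_ending_here = 21, max_so_far = 21

Maximum subarray: [4, 4, -4, 7, 5, -13, 5, 13]
Maximum sum: 21

The maximum subarray is [4, 4, -4, 7, 5, -13, 5, 13] with sum 21. This subarray runs from index 0 to index 7.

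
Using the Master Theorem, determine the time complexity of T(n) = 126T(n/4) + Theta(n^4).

Master Theorem for T(n) = 126T(n/4) + O(n^4):

a = 126, b = 4, c = 4
log_b(a) = log_4(126) = 3.4886

Case 3: c = 4 > log_4(126) = 3.4886
T(n) = O(n^4) = O(n^4)

For T(n) = 126T(n/4) + O(n^4): log_4(126) = 3.4886. This is Case 3 of the Master Theorem (c > log_b(a), work dominated by root), giving O(n^4).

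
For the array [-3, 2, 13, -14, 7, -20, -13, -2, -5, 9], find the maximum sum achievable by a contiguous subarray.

Using Kadane's algorithm on [-3, 2, 13, -14, 7, -20, -13, -2, -5, 9]:

Scanning through the array:
Position 1 (value 2): max_ending_here = 2, max_so_far = 2
Position 2 (value 13): max_ending_here = 15, max_so_far = 15
Position 3 (value -14): max_ending_here = 1, max_so_far = 15
Position 4 (value 7): max_ending_here = 8, max_so_far = 15
Position 5 (value -20): max_ending_here = -12, max_so_far = 15
Position 6 (value -13): max_ending_here = -13, max_so_far = 15
Position 7 (value -2): max_ending_here = -2, max_so_far = 15
Position 8 (value -5): max_ending_here = -5, max_so_far = 15
Position 9 (value 9): max_ending_here = 9, max_so_far = 15

Maximum subarray: [2, 13]
Maximum sum: 15

The maximum subarray is [2, 13] with sum 15. This subarray runs from index 1 to index 2.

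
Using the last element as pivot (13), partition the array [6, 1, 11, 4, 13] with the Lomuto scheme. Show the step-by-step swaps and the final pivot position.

Lomuto partition with pivot = 13:

Initial array: [6, 1, 11, 4, 13]

arr[0]=6 <= 13: swap with position 0, array becomes [6, 1, 11, 4, 13]
arr[1]=1 <= 13: swap with position 1, array becomes [6, 1, 11, 4, 13]
arr[2]=11 <= 13: swap with position 2, array becomes [6, 1, 11, 4, 13]
arr[3]=4 <= 13: swap with position 3, array becomes [6, 1, 11, 4, 13]

Place pivot at position 4: [6, 1, 11, 4, 13]
Pivot position: 4

After partitioning with pivot 13, the array becomes [6, 1, 11, 4, 13]. The pivot is placed at index 4. All elements to the left of the pivot are <= 13, and all elements to the right are > 13.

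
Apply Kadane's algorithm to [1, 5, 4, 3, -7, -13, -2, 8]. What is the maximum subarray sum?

Using Kadane's algorithm on [1, 5, 4, 3, -7, -13, -2, 8]:

Scanning through the array:
Position 1 (value 5): max_ending_here = 6, max_so_far = 6
Position 2 (value 4): max_ending_here = 10, max_so_far = 10
Position 3 (value 3): max_ending_here = 13, max_so_far = 13
Position 4 (value -7): max_ending_here = 6, max_so_far = 13
Position 5 (value -13): max_ending_here = -7, max_so_far = 13
Position 6 (value -2): max_ending_here = -2, max_so_far = 13
Position 7 (value 8): max_ending_here = 8, max_so_far = 13

Maximum subarray: [1, 5, 4, 3]
Maximum sum: 13

The maximum subarray is [1, 5, 4, 3] with sum 13. This subarray runs from index 0 to index 3.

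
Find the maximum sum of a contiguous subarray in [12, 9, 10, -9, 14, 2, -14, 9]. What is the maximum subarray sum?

Using Kadane's algorithm on [12, 9, 10, -9, 14, 2, -14, 9]:

Scanning through the array:
Position 1 (value 9): max_ending_here = 21, max_so_far = 21
Position 2 (value 10): max_ending_here = 31, max_so_far = 31
Position 3 (value -9): max_ending_here = 22, max_so_far = 31
Position 4 (value 14): max_ending_here = 36, max_so_far = 36
Position 5 (value 2): max_ending_here = 38, max_so_far = 38
Position 6 (value -14): max_ending_here = 24, max_so_far = 38
Position 7 (value 9): max_ending_here = 33, max_so_far = 38

Maximum subarray: [12, 9, 10, -9, 14, 2]
Maximum sum: 38

The maximum subarray is [12, 9, 10, -9, 14, 2] with sum 38. This subarray runs from index 0 to index 5.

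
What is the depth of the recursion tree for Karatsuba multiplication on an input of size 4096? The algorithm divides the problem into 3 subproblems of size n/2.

For divide and conquer with division factor 2:

Problem sizes at each level:
Level 0: 4096
Level 1: 2048
Level 2: 1024
Level 3: 512
Level 4: 256
Level 5: 128
Level 6: 64
Level 7: 32
Level 8: 16
Level 9: 8
Level 10: 4
Level 11: 2
Level 12: 1

The root is level 0 and the size-1 base case is level 12 (the tree spans levels 0 through 12, i.e. 13 levels counting the root), so the depth is the number of divisions: log_2(4096) = 12

The recursion tree depth is log_2(4096) = 12. At each level, the problem size is divided by 2, so it takes 12 divisions to reduce to a base case of size 1. The algorithm makes 3 recursive calls at each level.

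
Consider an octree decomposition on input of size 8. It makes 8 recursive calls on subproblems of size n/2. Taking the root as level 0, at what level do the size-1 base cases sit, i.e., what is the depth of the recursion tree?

For divide and conquer with division factor 2:

Problem sizes at each level:
Level 0: 8
Level 1: 4
Level 2: 2
Level 3: 1

The root is level 0 and the size-1 base case is level 3 (the tree spans levels 0 through 3, i.e. 4 levels counting the root), so the depth is the number of divisions: log_2(8) = 3

The recursion tree depth is log_2(8) = 3. At each level, the problem size is divided by 2, so it takes 3 divisions to reduce to a base case of size 1. The algorithm makes 8 recursive calls at each level.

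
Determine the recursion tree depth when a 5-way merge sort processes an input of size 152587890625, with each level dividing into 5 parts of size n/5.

For divide and conquer with division factor 5:

Problem sizes at each level:
Level 0: 152587890625
Level 1: 30517578125
Level 2: 6103515625
Level 3: 1220703125
Level 4: 244140625
Level 5: 48828125
Level 6: 9765625
Level 7: 1953125
Level 8: 390625
Level 9: 78125
Level 10: 15625
Level 11: 3125
Level 12: 625
Level 13: 125
Level 14: 25
Level 15: 5
Level 16: 1

The root is level 0 and the size-1 base case is level 16 (the tree spans levels 0 through 16, i.e. 17 levels counting the root), so the depth is the number of divisions: log_5(152587890625) = 16

The recursion tree depth is log_5(152587890625) = 16. At each level, the problem size is divided by 5, so it takes 16 divisions to reduce to a base case of size 1. The algorithm makes 5 recursive calls at each level.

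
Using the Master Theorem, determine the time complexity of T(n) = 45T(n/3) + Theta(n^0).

Master Theorem for T(n) = 45T(n/3) + O(n^0):

a = 45, b = 3, c = 0
log_b(a) = log_3(45) = 3.4650

Case 1: c = 0 < log_3(45) = 3.4650
T(n) = O(n^(log_3 45))

For T(n) = 45T(n/3) + O(n^0): log_3(45) = 3.4650. This is Case 1 of the Master Theorem (c < log_b(a), work dominated by leaves), giving O(n^(log_3 45)).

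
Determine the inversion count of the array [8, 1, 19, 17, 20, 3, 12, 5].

Finding inversions in [8, 1, 19, 17, 20, 3, 12, 5]:

(0, 1): arr[0]=8 > arr[1]=1
(0, 5): arr[0]=8 > arr[5]=3
(0, 7): arr[0]=8 > arr[7]=5
(2, 3): arr[2]=19 > arr[3]=17
(2, 5): arr[2]=19 > arr[5]=3
(2, 6): arr[2]=19 > arr[6]=12
(2, 7): arr[2]=19 > arr[7]=5
(3, 5): arr[3]=17 > arr[5]=3
(3, 6): arr[3]=17 > arr[6]=12
(3, 7): arr[3]=17 > arr[7]=5
(4, 5): arr[4]=20 > arr[5]=3
(4, 6): arr[4]=20 > arr[6]=12
(4, 7): arr[4]=20 > arr[7]=5
(6, 7): arr[6]=12 > arr[7]=5

Total inversions: 14

The array has 14 inversion(s): (0,1), (0,5), (0,7), (2,3), (2,5), (2,6), (2,7), (3,5), (3,6), (3,7), (4,5), (4,6), (4,7), (6,7). Each pair (i,j) satisfies i < j and arr[i] > arr[j].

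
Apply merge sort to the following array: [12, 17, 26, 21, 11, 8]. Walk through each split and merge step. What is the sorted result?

Merge sort trace:

Split: [12, 17, 26, 21, 11, 8] -> [12, 17, 26] and [21, 11, 8]
  Split: [12, 17, 26] -> [12] and [17, 26]
    Split: [17, 26] -> [17] and [26]
    Merge: [17] + [26] -> [17, 26]
  Merge: [12] + [17, 26] -> [12, 17, 26]
  Split: [21, 11, 8] -> [21] and [11, 8]
    Split: [11, 8] -> [11] and [8]
    Merge: [11] + [8] -> [8, 11]
  Merge: [21] + [8, 11] -> [8, 11, 21]
Merge: [12, 17, 26] + [8, 11, 21] -> [8, 11, 12, 17, 21, 26]

Final sorted array: [8, 11, 12, 17, 21, 26]

The merge sort proceeds by recursively splitting the array and merging sorted halves.
After all merges, the sorted array is [8, 11, 12, 17, 21, 26].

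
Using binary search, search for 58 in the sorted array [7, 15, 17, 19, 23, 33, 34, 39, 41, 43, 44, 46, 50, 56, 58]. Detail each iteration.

Binary search for 58 in [7, 15, 17, 19, 23, 33, 34, 39, 41, 43, 44, 46, 50, 56, 58]:

lo=0, hi=14, mid=7, arr[mid]=39 -> 39 < 58, search right half
lo=8, hi=14, mid=11, arr[mid]=46 -> 46 < 58, search right half
lo=12, hi=14, mid=13, arr[mid]=56 -> 56 < 58, search right half
lo=14, hi=14, mid=14, arr[mid]=58 -> Found target at index 14!

Binary search finds 58 at index 14 after 4 comparisons. The search repeatedly halves the search space by comparing with the middle element.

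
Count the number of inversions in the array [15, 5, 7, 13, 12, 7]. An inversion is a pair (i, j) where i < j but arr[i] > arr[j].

Finding inversions in [15, 5, 7, 13, 12, 7]:

(0, 1): arr[0]=15 > arr[1]=5
(0, 2): arr[0]=15 > arr[2]=7
(0, 3): arr[0]=15 > arr[3]=13
(0, 4): arr[0]=15 > arr[4]=12
(0, 5): arr[0]=15 > arr[5]=7
(3, 4): arr[3]=13 > arr[4]=12
(3, 5): arr[3]=13 > arr[5]=7
(4, 5): arr[4]=12 > arr[5]=7

Total inversions: 8

The array has 8 inversion(s): (0,1), (0,2), (0,3), (0,4), (0,5), (3,4), (3,5), (4,5). Each pair (i,j) satisfies i < j and arr[i] > arr[j].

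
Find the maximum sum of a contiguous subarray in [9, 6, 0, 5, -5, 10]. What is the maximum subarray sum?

Using Kadane's algorithm on [9, 6, 0, 5, -5, 10]:

Scanning through the array:
Position 1 (value 6): max_ending_here = 15, max_so_far = 15
Position 2 (value 0): max_ending_here = 15, max_so_far = 15
Position 3 (value 5): max_ending_here = 20, max_so_far = 20
Position 4 (value -5): max_ending_here = 15, max_so_far = 20
Position 5 (value 10): max_ending_here = 25, max_so_far = 25

Maximum subarray: [9, 6, 0, 5, -5, 10]
Maximum sum: 25

The maximum subarray is [9, 6, 0, 5, -5, 10] with sum 25. This subarray runs from index 0 to index 5.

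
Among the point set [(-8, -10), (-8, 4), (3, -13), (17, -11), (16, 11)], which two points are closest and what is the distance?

Computing all pairwise distances among 5 points:

d((-8, -10), (-8, 4)) = 14.0
d((-8, -10), (3, -13)) = 11.4018 <-- minimum
d((-8, -10), (17, -11)) = 25.02
d((-8, -10), (16, 11)) = 31.8904
d((-8, 4), (3, -13)) = 20.2485
d((-8, 4), (17, -11)) = 29.1548
d((-8, 4), (16, 11)) = 25.0
d((3, -13), (17, -11)) = 14.1421
d((3, -13), (16, 11)) = 27.2947
d((17, -11), (16, 11)) = 22.0227

Closest pair: (-8, -10) and (3, -13) with distance 11.4018

The closest pair is (-8, -10) and (3, -13) with Euclidean distance 11.4018. For 5 points, brute-force pairwise comparison is shown above. For large n, the divide-and-conquer algorithm (sort by x, recurse on halves, check the dividing strip) achieves O(n log n).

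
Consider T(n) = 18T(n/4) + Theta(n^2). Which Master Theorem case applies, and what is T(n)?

Master Theorem for T(n) = 18T(n/4) + O(n^2):

a = 18, b = 4, c = 2
log_b(a) = log_4(18) = 2.0850

Case 1: c = 2 < log_4(18) = 2.0850
T(n) = O(n^(log_4 18))

For T(n) = 18T(n/4) + O(n^2): log_4(18) = 2.0850. This is Case 1 of the Master Theorem (c < log_b(a), work dominated by leaves), giving O(n^(log_4 18)).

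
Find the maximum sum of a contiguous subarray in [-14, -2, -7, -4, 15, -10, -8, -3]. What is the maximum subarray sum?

Using Kadane's algorithm on [-14, -2, -7, -4, 15, -10, -8, -3]:

Scanning through the array:
Position 1 (value -2): max_ending_here = -2, max_so_far = -2
Position 2 (value -7): max_ending_here = -7, max_so_far = -2
Position 3 (value -4): max_ending_here = -4, max_so_far = -2
Position 4 (value 15): max_ending_here = 15, max_so_far = 15
Position 5 (value -10): max_ending_here = 5, max_so_far = 15
Position 6 (value -8): max_ending_here = -3, max_so_far = 15
Position 7 (value -3): max_ending_here = -3, max_so_far = 15

Maximum subarray: [15]
Maximum sum: 15

The maximum subarray is [15] with sum 15. This subarray runs from index 4 to index 4.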